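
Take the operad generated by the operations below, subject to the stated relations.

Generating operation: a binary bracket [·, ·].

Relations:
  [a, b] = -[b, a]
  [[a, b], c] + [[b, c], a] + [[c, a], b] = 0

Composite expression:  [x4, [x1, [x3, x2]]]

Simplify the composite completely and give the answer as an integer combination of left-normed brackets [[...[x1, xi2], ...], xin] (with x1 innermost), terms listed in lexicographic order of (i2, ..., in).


[[[x1, x2], x3], x4] - [[[x1, x3], x2], x4]

Skip Jacobi rewriting: expand, keep x1-initial words, read off terms.
Composite bracket: [x4, [x1, [x3, x2]]]
Under [a, b] = ab - ba we get 8 signed associative words (2^3 = 8).
Words beginning with x1 determine it all:
  x1x2x3x4 (sign +1) contributes +[[[x1, x2], x3], x4]
  x1x3x2x4 (sign -1) contributes -[[[x1, x3], x2], x4]


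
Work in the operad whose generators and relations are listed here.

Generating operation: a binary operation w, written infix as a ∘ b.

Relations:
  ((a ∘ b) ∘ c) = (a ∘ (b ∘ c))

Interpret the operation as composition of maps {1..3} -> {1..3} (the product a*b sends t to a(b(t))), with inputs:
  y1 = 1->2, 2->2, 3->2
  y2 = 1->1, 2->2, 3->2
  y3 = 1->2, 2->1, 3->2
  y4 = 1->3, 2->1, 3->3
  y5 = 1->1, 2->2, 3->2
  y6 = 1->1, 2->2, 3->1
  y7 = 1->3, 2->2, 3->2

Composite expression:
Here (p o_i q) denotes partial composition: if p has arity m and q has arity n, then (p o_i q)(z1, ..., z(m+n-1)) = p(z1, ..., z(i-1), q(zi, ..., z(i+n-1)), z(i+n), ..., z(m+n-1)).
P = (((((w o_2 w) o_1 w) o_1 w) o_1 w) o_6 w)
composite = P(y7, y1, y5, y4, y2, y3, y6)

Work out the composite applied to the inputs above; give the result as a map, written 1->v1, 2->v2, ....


1->2, 2->2, 3->2

(y7 ∘ y1) = 1->2, 2->2, 3->2
((y7 ∘ y1) ∘ y5) = 1->2, 2->2, 3->2
(((y7 ∘ y1) ∘ y5) ∘ y4) = 1->2, 2->2, 3->2
(y3 ∘ y6) = 1->2, 2->1, 3->2
(y2 ∘ (y3 ∘ y6)) = 1->2, 2->1, 3->2
((((y7 ∘ y1) ∘ y5) ∘ y4) ∘ (y2 ∘ (y3 ∘ y6))) = 1->2, 2->2, 3->2


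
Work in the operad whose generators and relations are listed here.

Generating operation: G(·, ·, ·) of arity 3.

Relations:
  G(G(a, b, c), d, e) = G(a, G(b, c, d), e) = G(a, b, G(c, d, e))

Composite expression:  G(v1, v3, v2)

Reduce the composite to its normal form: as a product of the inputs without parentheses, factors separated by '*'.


v1 * v3 * v2

Every regrouping of G is equal, so read the v-inputs in written order.
G(v1, v3, v2) linearizes to v1 * v3 * v2


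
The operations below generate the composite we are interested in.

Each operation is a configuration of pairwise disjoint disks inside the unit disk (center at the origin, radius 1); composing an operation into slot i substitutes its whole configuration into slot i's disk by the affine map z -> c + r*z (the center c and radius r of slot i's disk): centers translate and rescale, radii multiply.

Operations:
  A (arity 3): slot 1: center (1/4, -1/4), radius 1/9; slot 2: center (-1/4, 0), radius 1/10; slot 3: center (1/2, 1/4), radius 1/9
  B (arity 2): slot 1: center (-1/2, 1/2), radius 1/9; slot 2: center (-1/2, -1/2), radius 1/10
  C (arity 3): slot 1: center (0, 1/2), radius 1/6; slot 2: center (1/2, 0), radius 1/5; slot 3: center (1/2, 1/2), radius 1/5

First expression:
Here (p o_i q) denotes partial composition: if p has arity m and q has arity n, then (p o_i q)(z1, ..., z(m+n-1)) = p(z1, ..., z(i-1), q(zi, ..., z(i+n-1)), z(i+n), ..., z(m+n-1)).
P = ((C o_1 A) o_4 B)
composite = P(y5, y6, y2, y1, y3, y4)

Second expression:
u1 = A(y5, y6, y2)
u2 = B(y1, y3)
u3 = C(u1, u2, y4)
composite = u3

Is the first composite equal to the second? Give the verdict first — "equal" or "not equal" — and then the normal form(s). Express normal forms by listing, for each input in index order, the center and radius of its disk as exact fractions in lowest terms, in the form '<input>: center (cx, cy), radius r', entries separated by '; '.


equal; both compose to y1: center (2/5, 1/10), radius 1/45; y2: center (1/12, 13/24), radius 1/54; y3: center (2/5, -1/10), radius 1/50; y4: center (1/2, 1/2), radius 1/5; y5: center (1/24, 11/24), radius 1/54; y6: center (-1/24, 1/2), radius 1/60

The first expression, normalized: y1: center (2/5, 1/10), radius 1/45; y2: center (1/12, 13/24), radius 1/54; y3: center (2/5, -1/10), radius 1/50; y4: center (1/2, 1/2), radius 1/5; y5: center (1/24, 11/24), radius 1/54; y6: center (-1/24, 1/2), radius 1/60
The second expression, normalized: y1: center (2/5, 1/10), radius 1/45; y2: center (1/12, 13/24), radius 1/54; y3: center (2/5, -1/10), radius 1/50; y4: center (1/2, 1/2), radius 1/5; y5: center (1/24, 11/24), radius 1/54; y6: center (-1/24, 1/2), radius 1/60
Identical normal forms: equal.


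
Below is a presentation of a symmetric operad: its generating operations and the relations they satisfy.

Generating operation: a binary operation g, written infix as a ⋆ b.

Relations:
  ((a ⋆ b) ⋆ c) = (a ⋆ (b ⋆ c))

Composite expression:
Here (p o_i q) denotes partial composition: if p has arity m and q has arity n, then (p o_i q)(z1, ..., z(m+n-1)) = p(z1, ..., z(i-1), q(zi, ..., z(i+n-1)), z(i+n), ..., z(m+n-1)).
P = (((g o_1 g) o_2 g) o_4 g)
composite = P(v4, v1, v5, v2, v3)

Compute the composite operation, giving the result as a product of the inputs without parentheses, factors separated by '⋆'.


v4 ⋆ v1 ⋆ v5 ⋆ v2 ⋆ v3


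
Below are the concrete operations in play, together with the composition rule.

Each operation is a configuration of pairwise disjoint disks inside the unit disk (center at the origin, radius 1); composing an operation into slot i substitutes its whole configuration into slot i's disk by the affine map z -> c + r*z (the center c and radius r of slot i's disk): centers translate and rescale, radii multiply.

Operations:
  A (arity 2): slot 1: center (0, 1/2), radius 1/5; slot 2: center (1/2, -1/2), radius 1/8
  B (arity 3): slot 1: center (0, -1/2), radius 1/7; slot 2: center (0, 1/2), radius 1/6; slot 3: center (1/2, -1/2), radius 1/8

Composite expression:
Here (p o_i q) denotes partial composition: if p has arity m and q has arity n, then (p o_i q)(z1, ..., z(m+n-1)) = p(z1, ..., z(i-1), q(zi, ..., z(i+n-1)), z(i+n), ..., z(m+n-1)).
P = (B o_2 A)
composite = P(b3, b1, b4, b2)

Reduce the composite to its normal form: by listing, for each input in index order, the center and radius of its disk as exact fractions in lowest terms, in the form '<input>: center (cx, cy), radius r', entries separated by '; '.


b1: center (0, 7/12), radius 1/30; b2: center (1/2, -1/2), radius 1/8; b3: center (0, -1/2), radius 1/7; b4: center (1/12, 5/12), radius 1/48

Each b-disk chains the slot maps above it in B; radii multiply.
input b3: composing its 1 substitution step yields center (0, -1/2), radius 1/7
input b1: composing its 2 substitution steps yields center (0, 7/12), radius 1/30
input b4: composing its 2 substitution steps yields center (1/12, 5/12), radius 1/48
input b2: composing its 1 substitution step yields center (1/2, -1/2), radius 1/8


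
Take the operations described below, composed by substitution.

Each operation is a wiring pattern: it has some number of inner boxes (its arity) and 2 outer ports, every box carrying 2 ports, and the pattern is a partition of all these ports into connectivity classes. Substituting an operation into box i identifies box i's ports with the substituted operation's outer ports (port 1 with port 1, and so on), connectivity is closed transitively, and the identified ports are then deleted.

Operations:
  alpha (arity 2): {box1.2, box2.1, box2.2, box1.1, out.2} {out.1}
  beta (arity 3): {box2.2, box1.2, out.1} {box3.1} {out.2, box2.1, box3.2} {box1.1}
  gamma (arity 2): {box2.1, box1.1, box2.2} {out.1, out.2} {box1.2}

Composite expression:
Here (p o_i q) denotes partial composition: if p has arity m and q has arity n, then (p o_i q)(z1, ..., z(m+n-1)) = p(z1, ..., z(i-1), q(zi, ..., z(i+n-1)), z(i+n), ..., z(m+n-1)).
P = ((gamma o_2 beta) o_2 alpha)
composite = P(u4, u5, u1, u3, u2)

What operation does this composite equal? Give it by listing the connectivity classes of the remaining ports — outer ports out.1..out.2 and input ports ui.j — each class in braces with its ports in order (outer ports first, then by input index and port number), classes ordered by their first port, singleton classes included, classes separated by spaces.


{out.1, out.2} {u1.1, u1.2, u2.2, u3.1, u3.2, u4.1, u5.1, u5.2} {u2.1} {u4.2}

Two ports join when wires chain via gamma-identified ports.
the subtree at alpha composes to {out.1} {out.2, u1.1, u1.2, u5.1, u5.2} on (u5, u1); out.j = own outer ports
the subtree at beta composes to {out.1, u1.1, u1.2, u3.2, u5.1, u5.2} {out.2, u2.2, u3.1} {u2.1} on (u5, u1, u3, u2); out.j = own outer ports
the subtree at gamma composes to {out.1, out.2} {u1.1, u1.2, u2.2, u3.1, u3.2, u4.1, u5.1, u5.2} {u2.1} {u4.2} on (u4, u5, u1, u3, u2); out.j = own outer ports


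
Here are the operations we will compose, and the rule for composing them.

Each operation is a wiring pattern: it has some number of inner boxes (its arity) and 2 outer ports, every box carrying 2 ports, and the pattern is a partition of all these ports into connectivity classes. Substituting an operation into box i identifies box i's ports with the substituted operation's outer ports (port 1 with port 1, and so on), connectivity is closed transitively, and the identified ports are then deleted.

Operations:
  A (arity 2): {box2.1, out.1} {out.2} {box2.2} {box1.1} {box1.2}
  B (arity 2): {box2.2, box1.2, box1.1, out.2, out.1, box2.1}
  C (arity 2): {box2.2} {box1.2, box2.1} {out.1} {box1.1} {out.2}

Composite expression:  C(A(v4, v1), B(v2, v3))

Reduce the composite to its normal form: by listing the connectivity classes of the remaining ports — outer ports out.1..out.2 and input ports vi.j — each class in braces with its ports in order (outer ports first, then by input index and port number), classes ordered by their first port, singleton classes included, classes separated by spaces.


Reachability decides: close wires over C-identified ports.
the subtree at A composes to {out.1, v1.1} {out.2} {v1.2} {v4.1} {v4.2} on (v4, v1); out.j = own outer ports
the subtree at B composes to {out.1, out.2, v2.1, v2.2, v3.1, v3.2} on (v2, v3); out.j = own outer ports
the subtree at C composes to {out.1} {out.2} {v1.1} {v1.2} {v2.1, v2.2, v3.1, v3.2} {v4.1} {v4.2} on (v4, v1, v2, v3); out.j = own outer ports

{out.1} {out.2} {v1.1} {v1.2} {v2.1, v2.2, v3.1, v3.2} {v4.1} {v4.2}


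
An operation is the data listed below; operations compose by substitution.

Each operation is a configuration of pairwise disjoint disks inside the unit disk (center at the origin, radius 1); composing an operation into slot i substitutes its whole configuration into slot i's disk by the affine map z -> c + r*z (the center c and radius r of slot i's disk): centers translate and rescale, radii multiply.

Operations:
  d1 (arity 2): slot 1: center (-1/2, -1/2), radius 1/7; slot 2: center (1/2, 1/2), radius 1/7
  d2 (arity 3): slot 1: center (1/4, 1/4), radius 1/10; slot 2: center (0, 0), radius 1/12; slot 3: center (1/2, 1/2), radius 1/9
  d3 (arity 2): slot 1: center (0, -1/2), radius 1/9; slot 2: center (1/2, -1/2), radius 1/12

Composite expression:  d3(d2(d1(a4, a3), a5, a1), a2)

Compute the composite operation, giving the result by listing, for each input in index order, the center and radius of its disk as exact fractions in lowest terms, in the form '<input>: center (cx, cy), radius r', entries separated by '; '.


a1: center (1/18, -4/9), radius 1/81; a2: center (1/2, -1/2), radius 1/12; a3: center (1/30, -7/15), radius 1/630; a4: center (1/45, -43/90), radius 1/630; a5: center (0, -1/2), radius 1/108

Affine substitution under d3: radii multiply and a-centers shift.
a4: after 3 affine steps, its disk has center (1/45, -43/90), radius 1/630
a3: after 3 affine steps, its disk has center (1/30, -7/15), radius 1/630
a5: after 2 affine steps, its disk has center (0, -1/2), radius 1/108
a1: after 2 affine steps, its disk has center (1/18, -4/9), radius 1/81
a2: after 1 affine step, its disk has center (1/2, -1/2), radius 1/12


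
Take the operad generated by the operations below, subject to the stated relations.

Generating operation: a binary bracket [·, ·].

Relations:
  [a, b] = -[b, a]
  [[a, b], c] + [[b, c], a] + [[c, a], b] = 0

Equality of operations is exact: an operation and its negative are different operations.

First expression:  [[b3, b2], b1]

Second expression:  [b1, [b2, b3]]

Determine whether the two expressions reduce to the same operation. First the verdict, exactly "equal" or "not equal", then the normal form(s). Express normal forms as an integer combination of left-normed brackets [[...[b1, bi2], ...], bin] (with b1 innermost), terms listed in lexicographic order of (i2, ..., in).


equal: each reduces to [[b1, b2], b3] - [[b1, b3], b2]

The first expression reduces to [[b1, b2], b3] - [[b1, b3], b2]
The second expression reduces to [[b1, b2], b3] - [[b1, b3], b2]
One common form — equal.


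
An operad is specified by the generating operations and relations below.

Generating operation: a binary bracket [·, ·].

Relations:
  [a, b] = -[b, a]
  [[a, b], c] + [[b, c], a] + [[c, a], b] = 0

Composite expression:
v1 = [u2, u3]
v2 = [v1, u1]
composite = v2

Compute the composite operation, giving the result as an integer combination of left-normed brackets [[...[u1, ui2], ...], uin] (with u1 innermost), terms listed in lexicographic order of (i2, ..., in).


-[[u1, u2], u3] + [[u1, u3], u2]

In the tensor algebra, words opening u1 carry the u1-anchored form.
Composite bracket: [[u2, u3], u1]
Expanding via [a, b] = ab - ba: 4 signed words (2^2 = 4).
Only words starting with u1 matter:
  u1u2u3 appears with sign -1, giving the term -[[u1, u2], u3]
  u1u3u2 appears with sign +1, giving the term +[[u1, u3], u2]


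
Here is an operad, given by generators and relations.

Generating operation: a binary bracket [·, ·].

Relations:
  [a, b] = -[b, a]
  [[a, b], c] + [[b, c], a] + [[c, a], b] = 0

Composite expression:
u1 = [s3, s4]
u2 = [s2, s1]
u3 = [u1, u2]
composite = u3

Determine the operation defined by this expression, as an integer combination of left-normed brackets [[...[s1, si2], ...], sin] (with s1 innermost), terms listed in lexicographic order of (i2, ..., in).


[[[s1, s2], s3], s4] - [[[s1, s2], s4], s3]

In the tensor algebra, words opening s1 carry the s1-anchored form.
Composite bracket: [[s3, s4], [s2, s1]]
The bracket unfolds into 8 signed words via [a, b] = ab - ba (2^3 = 8).
Coefficients come from the s1-initial words:
  s1s2s3s4 (sign +1) contributes +[[[s1, s2], s3], s4]
  s1s2s4s3 (sign -1) contributes -[[[s1, s2], s4], s3]


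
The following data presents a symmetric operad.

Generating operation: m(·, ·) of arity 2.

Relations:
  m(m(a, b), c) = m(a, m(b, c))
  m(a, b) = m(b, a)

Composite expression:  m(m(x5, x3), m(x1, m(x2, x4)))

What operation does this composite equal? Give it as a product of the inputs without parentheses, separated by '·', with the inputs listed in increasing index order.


With m associative and commutative, the x-input set is all that matters.
m(x5, x3) collapses to x5 · x3
m(x2, x4) collapses to x2 · x4
m(x1, m(x2, x4)) collapses to x1 · x2 · x4
m(m(x5, x3), m(x1, m(x2, x4))) collapses to x5 · x3 · x1 · x2 · x4
sorting the factors by input index: x1 · x2 · x3 · x4 · x5

x1 · x2 · x3 · x4 · x5


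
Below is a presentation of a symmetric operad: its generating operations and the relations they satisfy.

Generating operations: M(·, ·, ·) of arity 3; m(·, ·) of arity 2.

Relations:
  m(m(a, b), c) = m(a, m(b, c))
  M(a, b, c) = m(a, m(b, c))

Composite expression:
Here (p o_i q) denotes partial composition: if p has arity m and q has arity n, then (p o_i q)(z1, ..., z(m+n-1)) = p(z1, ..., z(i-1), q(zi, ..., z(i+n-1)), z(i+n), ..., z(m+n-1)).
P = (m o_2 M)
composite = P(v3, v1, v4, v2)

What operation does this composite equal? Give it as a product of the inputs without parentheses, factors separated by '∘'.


v3 ∘ v1 ∘ v4 ∘ v2

Every regrouping of m is equal, so read the v-inputs in written order.
M(v1, v4, v2) collapses to v1 ∘ v4 ∘ v2
m(v3, M(v1, v4, v2)) collapses to v3 ∘ v1 ∘ v4 ∘ v2


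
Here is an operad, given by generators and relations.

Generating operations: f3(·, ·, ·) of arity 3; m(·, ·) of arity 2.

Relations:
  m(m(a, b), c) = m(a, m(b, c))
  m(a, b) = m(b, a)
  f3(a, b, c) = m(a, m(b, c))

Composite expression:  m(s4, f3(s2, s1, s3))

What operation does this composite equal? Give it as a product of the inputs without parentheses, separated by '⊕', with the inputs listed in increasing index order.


s1 ⊕ s2 ⊕ s3 ⊕ s4


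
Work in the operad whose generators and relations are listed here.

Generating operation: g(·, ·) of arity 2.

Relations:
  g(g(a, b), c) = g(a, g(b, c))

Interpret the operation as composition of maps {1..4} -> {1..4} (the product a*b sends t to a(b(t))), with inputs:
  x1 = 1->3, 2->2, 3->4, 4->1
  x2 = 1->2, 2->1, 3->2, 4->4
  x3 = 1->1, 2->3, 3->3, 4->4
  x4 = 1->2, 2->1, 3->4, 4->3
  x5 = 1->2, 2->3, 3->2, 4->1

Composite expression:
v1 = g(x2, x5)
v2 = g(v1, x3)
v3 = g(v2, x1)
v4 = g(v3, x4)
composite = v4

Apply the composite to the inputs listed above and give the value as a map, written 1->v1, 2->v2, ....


1->1, 2->1, 3->1, 4->2

g(x2, x5) = 1->1, 2->2, 3->1, 4->2
g(g(x2, x5), x3) = 1->1, 2->1, 3->1, 4->2
g(g(g(x2, x5), x3), x1) = 1->1, 2->1, 3->2, 4->1
g(g(g(g(x2, x5), x3), x1), x4) = 1->1, 2->1, 3->1, 4->2


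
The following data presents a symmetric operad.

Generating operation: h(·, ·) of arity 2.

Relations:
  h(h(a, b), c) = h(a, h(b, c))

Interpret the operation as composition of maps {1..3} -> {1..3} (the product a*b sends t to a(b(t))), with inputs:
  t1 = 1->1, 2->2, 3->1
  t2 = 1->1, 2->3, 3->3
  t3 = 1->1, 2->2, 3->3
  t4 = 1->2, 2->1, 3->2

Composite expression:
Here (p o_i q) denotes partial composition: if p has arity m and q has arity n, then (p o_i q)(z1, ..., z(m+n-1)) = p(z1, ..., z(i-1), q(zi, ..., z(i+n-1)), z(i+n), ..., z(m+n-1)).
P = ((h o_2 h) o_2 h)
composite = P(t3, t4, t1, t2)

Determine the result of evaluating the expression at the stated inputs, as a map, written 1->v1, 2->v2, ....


1->2, 2->2, 3->2


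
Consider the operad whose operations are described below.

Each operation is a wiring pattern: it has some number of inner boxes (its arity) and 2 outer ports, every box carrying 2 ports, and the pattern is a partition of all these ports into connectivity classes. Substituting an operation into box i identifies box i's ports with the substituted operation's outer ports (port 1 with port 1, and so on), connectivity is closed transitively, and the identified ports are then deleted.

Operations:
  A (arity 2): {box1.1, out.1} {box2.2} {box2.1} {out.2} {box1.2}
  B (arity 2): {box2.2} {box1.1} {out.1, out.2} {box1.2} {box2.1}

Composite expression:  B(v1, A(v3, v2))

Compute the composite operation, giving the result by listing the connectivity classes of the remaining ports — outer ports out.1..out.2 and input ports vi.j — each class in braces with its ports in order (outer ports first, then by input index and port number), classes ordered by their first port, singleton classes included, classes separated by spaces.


{out.1, out.2} {v1.1} {v1.2} {v2.1} {v2.2} {v3.1} {v3.2}

Connectivity passes through glued B-boundaries; trace each wire chain.
the subtree at A composes to {out.1, v3.1} {out.2} {v2.1} {v2.2} {v3.2} on (v3, v2); out.j = own outer ports
the subtree at B composes to {out.1, out.2} {v1.1} {v1.2} {v2.1} {v2.2} {v3.1} {v3.2} on (v1, v3, v2); out.j = own outer ports


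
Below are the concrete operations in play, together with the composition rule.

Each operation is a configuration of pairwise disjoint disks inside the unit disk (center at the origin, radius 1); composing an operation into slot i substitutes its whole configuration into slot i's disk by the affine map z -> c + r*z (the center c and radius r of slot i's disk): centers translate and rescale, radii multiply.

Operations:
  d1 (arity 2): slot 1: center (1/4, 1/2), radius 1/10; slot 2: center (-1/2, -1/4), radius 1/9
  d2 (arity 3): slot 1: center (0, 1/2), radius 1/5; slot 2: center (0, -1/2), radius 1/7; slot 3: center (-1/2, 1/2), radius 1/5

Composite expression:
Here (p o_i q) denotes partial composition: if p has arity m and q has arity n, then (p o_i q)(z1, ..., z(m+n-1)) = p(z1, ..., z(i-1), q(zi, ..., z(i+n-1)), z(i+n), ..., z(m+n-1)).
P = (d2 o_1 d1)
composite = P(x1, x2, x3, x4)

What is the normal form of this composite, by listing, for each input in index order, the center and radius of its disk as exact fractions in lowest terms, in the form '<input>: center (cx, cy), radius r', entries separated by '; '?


x1: center (1/20, 3/5), radius 1/50; x2: center (-1/10, 9/20), radius 1/45; x3: center (0, -1/2), radius 1/7; x4: center (-1/2, 1/2), radius 1/5

Only the slot chain above each x matters under d2; compose those maps.
tracing x1 down its 2-map path: center (1/20, 3/5), radius 1/50
tracing x2 down its 2-map path: center (-1/10, 9/20), radius 1/45
tracing x3 down its 1-map path: center (0, -1/2), radius 1/7
tracing x4 down its 1-map path: center (-1/2, 1/2), radius 1/5


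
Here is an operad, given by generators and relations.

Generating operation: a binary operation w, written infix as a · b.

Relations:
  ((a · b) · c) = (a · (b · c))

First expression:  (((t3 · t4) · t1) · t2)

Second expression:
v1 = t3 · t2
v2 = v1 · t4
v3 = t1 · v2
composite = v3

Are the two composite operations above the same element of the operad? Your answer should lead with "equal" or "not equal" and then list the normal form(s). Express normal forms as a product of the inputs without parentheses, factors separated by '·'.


The first expression, normalized: t3 · t4 · t1 · t2
The second expression, normalized: t1 · t3 · t2 · t4
No match — not equal.

not equal; the first gives t3 · t4 · t1 · t2 and the second t1 · t3 · t2 · t4


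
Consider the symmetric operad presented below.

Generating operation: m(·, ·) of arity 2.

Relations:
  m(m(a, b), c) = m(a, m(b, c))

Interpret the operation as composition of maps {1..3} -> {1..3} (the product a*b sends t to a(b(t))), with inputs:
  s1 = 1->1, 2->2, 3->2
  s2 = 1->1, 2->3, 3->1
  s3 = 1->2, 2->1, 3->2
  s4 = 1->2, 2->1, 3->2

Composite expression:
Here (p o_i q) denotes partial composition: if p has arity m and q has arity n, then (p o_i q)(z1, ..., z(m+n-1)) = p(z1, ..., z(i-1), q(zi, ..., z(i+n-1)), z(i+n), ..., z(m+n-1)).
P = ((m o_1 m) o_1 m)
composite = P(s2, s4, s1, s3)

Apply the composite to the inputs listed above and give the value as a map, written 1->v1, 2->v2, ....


m(s2, s4) = 1->3, 2->1, 3->3
m(m(s2, s4), s1) = 1->3, 2->1, 3->1
m(m(m(s2, s4), s1), s3) = 1->1, 2->3, 3->1

1->1, 2->3, 3->1


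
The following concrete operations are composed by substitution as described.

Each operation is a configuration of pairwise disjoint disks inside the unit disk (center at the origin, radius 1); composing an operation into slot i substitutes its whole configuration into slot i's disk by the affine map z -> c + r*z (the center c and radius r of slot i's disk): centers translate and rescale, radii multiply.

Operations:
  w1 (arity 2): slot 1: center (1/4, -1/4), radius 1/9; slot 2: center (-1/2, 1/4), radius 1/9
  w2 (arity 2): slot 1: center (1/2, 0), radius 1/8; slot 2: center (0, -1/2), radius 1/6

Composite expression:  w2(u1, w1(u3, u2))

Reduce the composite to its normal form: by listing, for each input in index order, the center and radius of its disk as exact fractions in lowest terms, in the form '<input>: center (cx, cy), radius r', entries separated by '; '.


Below w2, radii multiply path by path; the u-disk centers shift.
input u1: applying the 1 nested substitution gives center (1/2, 0), radius 1/8
input u3: applying the 2 nested substitutions gives center (1/24, -13/24), radius 1/54
input u2: applying the 2 nested substitutions gives center (-1/12, -11/24), radius 1/54

u1: center (1/2, 0), radius 1/8; u2: center (-1/12, -11/24), radius 1/54; u3: center (1/24, -13/24), radius 1/54


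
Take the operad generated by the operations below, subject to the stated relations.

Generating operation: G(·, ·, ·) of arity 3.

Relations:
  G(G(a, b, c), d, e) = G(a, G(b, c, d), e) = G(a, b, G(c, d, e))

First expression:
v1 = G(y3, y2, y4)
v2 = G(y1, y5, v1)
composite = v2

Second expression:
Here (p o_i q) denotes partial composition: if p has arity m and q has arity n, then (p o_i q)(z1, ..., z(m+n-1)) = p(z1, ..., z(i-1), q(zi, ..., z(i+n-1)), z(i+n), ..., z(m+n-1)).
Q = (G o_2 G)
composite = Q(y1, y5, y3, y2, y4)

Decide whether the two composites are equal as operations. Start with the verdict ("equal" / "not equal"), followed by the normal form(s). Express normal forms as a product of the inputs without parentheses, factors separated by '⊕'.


equal; both compose to y1 ⊕ y5 ⊕ y3 ⊕ y2 ⊕ y4


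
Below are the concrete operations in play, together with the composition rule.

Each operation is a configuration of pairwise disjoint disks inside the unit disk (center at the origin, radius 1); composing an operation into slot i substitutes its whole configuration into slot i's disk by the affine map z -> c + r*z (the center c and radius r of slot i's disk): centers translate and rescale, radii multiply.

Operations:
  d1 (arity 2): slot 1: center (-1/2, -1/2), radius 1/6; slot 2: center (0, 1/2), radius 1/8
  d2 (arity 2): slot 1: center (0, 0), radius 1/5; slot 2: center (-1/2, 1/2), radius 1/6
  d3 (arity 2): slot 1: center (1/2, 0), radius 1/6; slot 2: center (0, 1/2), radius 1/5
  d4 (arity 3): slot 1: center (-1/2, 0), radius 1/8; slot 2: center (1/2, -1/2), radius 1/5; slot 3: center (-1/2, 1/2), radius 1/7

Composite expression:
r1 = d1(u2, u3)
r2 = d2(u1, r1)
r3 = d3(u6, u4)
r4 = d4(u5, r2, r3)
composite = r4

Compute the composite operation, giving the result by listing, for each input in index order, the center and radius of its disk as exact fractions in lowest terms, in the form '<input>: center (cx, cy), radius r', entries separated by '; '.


Nesting under d4 composes maps z -> c + r*z down each u-path.
input u5: composing its 1 substitution step yields center (-1/2, 0), radius 1/8
input u1: composing its 2 substitution steps yields center (1/2, -1/2), radius 1/25
input u2: composing its 3 substitution steps yields center (23/60, -5/12), radius 1/180
input u3: composing its 3 substitution steps yields center (2/5, -23/60), radius 1/240
input u6: composing its 2 substitution steps yields center (-3/7, 1/2), radius 1/42
input u4: composing its 2 substitution steps yields center (-1/2, 4/7), radius 1/35

u1: center (1/2, -1/2), radius 1/25; u2: center (23/60, -5/12), radius 1/180; u3: center (2/5, -23/60), radius 1/240; u4: center (-1/2, 4/7), radius 1/35; u5: center (-1/2, 0), radius 1/8; u6: center (-3/7, 1/2), radius 1/42


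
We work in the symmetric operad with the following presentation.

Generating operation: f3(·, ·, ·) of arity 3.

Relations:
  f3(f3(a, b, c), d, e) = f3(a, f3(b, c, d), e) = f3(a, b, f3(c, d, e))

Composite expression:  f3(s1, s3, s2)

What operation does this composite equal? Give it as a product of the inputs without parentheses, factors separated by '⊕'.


Under associativity of f3, the answer is the s's in reading order.
f3(s1, s3, s2) reduces to s1 ⊕ s3 ⊕ s2

s1 ⊕ s3 ⊕ s2


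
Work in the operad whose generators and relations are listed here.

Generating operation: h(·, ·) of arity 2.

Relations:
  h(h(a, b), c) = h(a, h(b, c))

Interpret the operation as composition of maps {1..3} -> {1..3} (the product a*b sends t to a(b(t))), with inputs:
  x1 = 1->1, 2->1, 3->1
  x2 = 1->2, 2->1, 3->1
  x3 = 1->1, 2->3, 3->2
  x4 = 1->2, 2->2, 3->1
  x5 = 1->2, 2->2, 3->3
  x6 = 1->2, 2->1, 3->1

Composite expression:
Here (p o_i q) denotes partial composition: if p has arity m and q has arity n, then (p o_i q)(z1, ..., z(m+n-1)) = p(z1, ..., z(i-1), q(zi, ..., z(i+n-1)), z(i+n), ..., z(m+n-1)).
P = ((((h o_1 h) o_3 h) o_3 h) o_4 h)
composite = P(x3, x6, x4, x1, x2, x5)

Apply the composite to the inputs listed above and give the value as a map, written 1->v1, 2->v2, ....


1->1, 2->1, 3->1

h(x3, x6) = 1->3, 2->1, 3->1
h(x1, x2) = 1->1, 2->1, 3->1
h(x4, h(x1, x2)) = 1->2, 2->2, 3->2
h(h(x4, h(x1, x2)), x5) = 1->2, 2->2, 3->2
h(h(x3, x6), h(h(x4, h(x1, x2)), x5)) = 1->1, 2->1, 3->1


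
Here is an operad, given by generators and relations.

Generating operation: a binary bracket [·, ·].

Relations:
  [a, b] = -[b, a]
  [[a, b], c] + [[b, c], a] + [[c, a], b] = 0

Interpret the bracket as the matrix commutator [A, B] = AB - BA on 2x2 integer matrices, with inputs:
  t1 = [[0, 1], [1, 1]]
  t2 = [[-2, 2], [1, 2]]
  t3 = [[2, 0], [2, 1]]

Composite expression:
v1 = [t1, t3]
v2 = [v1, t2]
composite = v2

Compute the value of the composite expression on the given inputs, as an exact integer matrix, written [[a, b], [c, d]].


[[-7, 4], [-16, 7]]

[t1, t3] = [[2, -1], [3, -2]]
[[t1, t3], t2] = [[-7, 4], [-16, 7]]


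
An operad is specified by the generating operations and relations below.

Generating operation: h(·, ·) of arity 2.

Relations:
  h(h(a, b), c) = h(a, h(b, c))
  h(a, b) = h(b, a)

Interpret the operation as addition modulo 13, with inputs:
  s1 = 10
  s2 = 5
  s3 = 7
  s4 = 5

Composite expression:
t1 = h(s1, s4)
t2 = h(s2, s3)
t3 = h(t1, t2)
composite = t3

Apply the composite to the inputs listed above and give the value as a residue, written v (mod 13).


1 (mod 13)

h(s1, s4) = 2
h(s2, s3) = 12
h(h(s1, s4), h(s2, s3)) = 1


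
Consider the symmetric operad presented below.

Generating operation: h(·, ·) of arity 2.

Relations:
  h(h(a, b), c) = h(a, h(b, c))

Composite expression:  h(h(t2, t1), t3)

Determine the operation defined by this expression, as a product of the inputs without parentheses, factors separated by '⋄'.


t2 ⋄ t1 ⋄ t3

The h-tree's shape is irrelevant; the t-reading-order decides.
h(t2, t1) spells out as t2 ⋄ t1
h(h(t2, t1), t3) spells out as t2 ⋄ t1 ⋄ t3


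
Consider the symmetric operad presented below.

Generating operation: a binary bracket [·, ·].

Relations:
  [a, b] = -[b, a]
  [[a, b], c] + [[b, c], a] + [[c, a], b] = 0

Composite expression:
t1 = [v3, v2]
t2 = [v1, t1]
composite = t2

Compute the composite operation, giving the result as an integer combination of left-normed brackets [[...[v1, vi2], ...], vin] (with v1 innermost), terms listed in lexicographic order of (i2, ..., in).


-[[v1, v2], v3] + [[v1, v3], v2]

Skip Jacobi rewriting: expand, keep v1-initial words, read off terms.
Composite bracket: [v1, [v3, v2]]
Each bracket splits as ab - ba, giving 4 signed words (2^2 = 4).
The v1-initial words carry the normal form:
  the word v1v2v3 carries sign -1 and contributes -[[v1, v2], v3]
  the word v1v3v2 carries sign +1 and contributes +[[v1, v3], v2]


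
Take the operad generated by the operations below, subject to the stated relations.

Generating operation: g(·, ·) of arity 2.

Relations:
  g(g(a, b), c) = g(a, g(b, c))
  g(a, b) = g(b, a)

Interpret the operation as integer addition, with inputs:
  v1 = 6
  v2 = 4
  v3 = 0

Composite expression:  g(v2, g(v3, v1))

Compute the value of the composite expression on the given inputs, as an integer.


g(v3, v1) = 6
g(v2, g(v3, v1)) = 10

10


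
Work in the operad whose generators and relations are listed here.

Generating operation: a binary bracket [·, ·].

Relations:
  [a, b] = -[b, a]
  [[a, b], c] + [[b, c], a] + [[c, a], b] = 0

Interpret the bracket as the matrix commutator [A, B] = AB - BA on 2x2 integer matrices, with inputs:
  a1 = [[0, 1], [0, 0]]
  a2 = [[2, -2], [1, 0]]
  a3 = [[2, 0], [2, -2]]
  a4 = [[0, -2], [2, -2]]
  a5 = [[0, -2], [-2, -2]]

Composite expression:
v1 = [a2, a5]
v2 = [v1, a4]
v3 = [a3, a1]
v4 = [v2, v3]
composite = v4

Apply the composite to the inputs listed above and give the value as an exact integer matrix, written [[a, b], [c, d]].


[[48, 0], [48, -48]]


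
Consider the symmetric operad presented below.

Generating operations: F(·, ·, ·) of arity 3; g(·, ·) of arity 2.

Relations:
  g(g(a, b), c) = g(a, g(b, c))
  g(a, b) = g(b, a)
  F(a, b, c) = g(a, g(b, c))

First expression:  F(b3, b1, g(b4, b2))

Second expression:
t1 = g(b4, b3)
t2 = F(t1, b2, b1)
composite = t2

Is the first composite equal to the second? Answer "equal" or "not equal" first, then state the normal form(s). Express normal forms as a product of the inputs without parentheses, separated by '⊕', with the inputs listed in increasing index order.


The first expression, normalized: b1 ⊕ b2 ⊕ b3 ⊕ b4
The second expression, normalized: b1 ⊕ b2 ⊕ b3 ⊕ b4
Both agree, so they are equal.

equal: each reduces to b1 ⊕ b2 ⊕ b3 ⊕ b4


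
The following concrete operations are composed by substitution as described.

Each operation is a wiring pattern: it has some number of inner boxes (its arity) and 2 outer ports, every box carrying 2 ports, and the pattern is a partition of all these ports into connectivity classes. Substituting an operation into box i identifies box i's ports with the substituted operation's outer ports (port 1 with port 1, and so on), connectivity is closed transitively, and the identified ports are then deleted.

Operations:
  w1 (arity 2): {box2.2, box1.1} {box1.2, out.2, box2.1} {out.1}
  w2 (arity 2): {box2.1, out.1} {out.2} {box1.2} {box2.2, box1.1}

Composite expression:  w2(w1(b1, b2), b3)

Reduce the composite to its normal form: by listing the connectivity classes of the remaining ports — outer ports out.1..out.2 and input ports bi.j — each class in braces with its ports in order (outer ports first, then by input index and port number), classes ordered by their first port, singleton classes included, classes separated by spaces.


{out.1, b3.1} {out.2} {b1.1, b2.2} {b1.2, b2.1} {b3.2}


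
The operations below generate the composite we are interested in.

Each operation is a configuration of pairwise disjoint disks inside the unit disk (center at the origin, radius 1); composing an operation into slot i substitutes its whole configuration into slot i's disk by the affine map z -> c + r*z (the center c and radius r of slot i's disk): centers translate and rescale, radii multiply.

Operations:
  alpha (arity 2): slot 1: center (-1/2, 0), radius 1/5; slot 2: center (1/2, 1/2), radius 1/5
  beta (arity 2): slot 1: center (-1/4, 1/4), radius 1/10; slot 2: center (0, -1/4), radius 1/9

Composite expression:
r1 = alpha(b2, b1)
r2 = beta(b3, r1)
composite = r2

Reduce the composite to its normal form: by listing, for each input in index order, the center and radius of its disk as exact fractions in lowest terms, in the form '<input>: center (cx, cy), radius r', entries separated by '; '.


b1: center (1/18, -7/36), radius 1/45; b2: center (-1/18, -1/4), radius 1/45; b3: center (-1/4, 1/4), radius 1/10

Affine substitution under beta: radii multiply and b-centers shift.
for b3, the 1-step affine chain lands on center (-1/4, 1/4), radius 1/10
for b2, the 2-step affine chain lands on center (-1/18, -1/4), radius 1/45
for b1, the 2-step affine chain lands on center (1/18, -7/36), radius 1/45


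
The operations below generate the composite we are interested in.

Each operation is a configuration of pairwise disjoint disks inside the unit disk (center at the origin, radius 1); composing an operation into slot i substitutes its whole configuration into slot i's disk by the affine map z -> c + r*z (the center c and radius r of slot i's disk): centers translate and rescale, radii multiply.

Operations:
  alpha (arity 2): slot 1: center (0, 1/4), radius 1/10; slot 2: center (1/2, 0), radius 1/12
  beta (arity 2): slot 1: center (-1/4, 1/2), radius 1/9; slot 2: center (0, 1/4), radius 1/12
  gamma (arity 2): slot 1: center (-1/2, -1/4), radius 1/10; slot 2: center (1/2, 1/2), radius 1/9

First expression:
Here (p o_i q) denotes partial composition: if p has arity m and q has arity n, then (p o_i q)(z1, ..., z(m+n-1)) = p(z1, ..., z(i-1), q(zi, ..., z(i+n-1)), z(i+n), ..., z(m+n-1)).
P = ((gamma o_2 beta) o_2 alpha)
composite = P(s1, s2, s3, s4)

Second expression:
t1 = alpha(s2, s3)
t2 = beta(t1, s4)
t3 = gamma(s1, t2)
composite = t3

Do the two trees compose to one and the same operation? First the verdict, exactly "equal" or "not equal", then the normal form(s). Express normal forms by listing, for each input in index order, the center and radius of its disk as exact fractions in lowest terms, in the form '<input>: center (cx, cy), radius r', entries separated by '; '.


equal; both compose to s1: center (-1/2, -1/4), radius 1/10; s2: center (17/36, 181/324), radius 1/810; s3: center (155/324, 5/9), radius 1/972; s4: center (1/2, 19/36), radius 1/108

Normal form of the first expression: s1: center (-1/2, -1/4), radius 1/10; s2: center (17/36, 181/324), radius 1/810; s3: center (155/324, 5/9), radius 1/972; s4: center (1/2, 19/36), radius 1/108
Normal form of the second expression: s1: center (-1/2, -1/4), radius 1/10; s2: center (17/36, 181/324), radius 1/810; s3: center (155/324, 5/9), radius 1/972; s4: center (1/2, 19/36), radius 1/108
The forms coincide; equal.


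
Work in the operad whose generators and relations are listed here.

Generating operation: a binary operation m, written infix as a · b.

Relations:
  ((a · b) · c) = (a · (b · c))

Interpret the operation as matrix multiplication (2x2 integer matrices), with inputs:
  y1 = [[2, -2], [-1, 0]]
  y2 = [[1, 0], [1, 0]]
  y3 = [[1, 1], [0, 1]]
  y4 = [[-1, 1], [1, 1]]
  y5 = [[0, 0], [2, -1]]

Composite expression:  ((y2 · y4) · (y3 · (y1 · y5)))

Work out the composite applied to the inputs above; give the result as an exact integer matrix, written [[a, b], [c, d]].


[[4, -2], [4, -2]]

(y2 · y4) = [[-1, 1], [-1, 1]]
(y1 · y5) = [[-4, 2], [0, 0]]
(y3 · (y1 · y5)) = [[-4, 2], [0, 0]]
((y2 · y4) · (y3 · (y1 · y5))) = [[4, -2], [4, -2]]


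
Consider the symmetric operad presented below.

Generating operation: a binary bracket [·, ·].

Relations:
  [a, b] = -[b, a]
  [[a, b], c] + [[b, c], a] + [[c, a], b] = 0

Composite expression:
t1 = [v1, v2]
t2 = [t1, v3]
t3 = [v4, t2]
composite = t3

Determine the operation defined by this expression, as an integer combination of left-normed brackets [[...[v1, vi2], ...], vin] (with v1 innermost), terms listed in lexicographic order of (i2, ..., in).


-[[[v1, v2], v3], v4]

Skip Jacobi rewriting: expand, keep v1-initial words, read off terms.
Composite bracket: [v4, [[v1, v2], v3]]
Each bracket splits as ab - ba, giving 8 signed words (2^3 = 8).
Words beginning with v1 determine it all:
  word v1v2v3v4 has sign -1, contributing -[[[v1, v2], v3], v4]


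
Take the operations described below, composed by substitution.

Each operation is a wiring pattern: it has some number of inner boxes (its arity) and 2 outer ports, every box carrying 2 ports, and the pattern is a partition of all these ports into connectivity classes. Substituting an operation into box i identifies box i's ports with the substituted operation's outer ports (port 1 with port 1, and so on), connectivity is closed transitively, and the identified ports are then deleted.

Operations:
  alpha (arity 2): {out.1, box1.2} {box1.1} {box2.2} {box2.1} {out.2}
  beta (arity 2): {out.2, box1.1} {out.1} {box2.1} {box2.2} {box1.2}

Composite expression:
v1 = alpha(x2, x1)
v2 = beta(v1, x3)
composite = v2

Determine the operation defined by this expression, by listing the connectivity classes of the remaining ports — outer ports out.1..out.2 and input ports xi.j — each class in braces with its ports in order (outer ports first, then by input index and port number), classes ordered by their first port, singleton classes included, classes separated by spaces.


{out.1} {out.2, x2.2} {x1.1} {x1.2} {x2.1} {x3.1} {x3.2}

Connectivity passes through glued beta-boundaries; trace each wire chain.
after alpha, the pattern on (x2, x1) reads {out.1, x2.2} {out.2} {x1.1} {x1.2} {x2.1} (out.j = its outer ports)
after beta, the pattern on (x2, x1, x3) reads {out.1} {out.2, x2.2} {x1.1} {x1.2} {x2.1} {x3.1} {x3.2} (out.j = its outer ports)
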